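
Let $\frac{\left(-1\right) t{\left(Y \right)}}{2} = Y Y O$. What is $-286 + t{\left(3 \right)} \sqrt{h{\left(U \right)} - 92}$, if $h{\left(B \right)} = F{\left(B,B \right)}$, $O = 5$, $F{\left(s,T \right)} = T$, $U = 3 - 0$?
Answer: $-286 - 90 i \sqrt{89} \approx -286.0 - 849.06 i$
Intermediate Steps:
$U = 3$ ($U = 3 + 0 = 3$)
$t{\left(Y \right)} = - 10 Y^{2}$ ($t{\left(Y \right)} = - 2 Y Y 5 = - 2 Y^{2} \cdot 5 = - 2 \cdot 5 Y^{2} = - 10 Y^{2}$)
$h{\left(B \right)} = B$
$-286 + t{\left(3 \right)} \sqrt{h{\left(U \right)} - 92} = -286 + - 10 \cdot 3^{2} \sqrt{3 - 92} = -286 + \left(-10\right) 9 \sqrt{-89} = -286 - 90 i \sqrt{89}$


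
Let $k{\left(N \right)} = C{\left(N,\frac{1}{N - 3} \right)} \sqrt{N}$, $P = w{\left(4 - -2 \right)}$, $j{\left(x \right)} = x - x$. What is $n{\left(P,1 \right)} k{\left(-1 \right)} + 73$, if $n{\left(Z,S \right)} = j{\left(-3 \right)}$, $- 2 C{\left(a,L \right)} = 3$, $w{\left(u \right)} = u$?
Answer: $73$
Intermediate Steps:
$j{\left(x \right)} = 0$
$P = 6$ ($P = 4 - -2 = 4 + 2 = 6$)
$C{\left(a,L \right)} = - \frac{3}{2}$ ($C{\left(a,L \right)} = \left(- \frac{1}{2}\right) 3 = - \frac{3}{2}$)
$n{\left(Z,S \right)} = 0$
$k{\left(N \right)} = - \frac{3 \sqrt{N}}{2}$
$n{\left(P,1 \right)} k{\left(-1 \right)} + 73 = 0 \left(- \frac{3 \sqrt{-1}}{2}\right) + 73 = 0 \left(- \frac{3 i}{2}\right) + 73 = 0 + 73 = 73$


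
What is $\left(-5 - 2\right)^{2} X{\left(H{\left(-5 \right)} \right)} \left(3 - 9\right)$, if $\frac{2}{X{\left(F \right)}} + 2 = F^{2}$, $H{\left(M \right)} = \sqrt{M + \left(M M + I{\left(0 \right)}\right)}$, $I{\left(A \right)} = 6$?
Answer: $- \frac{49}{2} \approx -24.5$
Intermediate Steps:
$H{\left(M \right)} = \sqrt{6 + M + M^{2}}$ ($H{\left(M \right)} = \sqrt{M + \left(M M + 6\right)} = \sqrt{M + \left(M^{2} + 6\right)} = \sqrt{M + \left(6 + M^{2}\right)} = \sqrt{6 + M + M^{2}}$)
$X{\left(F \right)} = \frac{2}{-2 + F^{2}}$
$\left(-5 - 2\right)^{2} X{\left(H{\left(-5 \right)} \right)} \left(3 - 9\right) = \left(-5 - 2\right)^{2} \frac{2}{-2 + \left(\sqrt{6 - 5 + \left(-5\right)^{2}}\right)^{2}} \left(3 - 9\right) = \left(-7\right)^{2} \frac{2}{-2 + \left(\sqrt{6 - 5 + 25}\right)^{2}} \left(3 - 9\right) = 49 \frac{2}{-2 + \left(\sqrt{26}\right)^{2}} \left(-6\right) = 49 \frac{2}{-2 + 26} \left(-6\right) = 49 \cdot \frac{2}{24} \left(-6\right) = 49 \cdot 2 \cdot \frac{1}{24} \left(-6\right) = 49 \cdot \frac{1}{12} \left(-6\right) = \frac{49}{12} \left(-6\right) = - \frac{49}{2}$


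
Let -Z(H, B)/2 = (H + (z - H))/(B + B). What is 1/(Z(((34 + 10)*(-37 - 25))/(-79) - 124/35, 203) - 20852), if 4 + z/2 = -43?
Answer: -203/4232862 ≈ -4.7958e-5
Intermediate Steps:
z = -94 (z = -8 + 2*(-43) = -8 - 86 = -94)
Z(H, B) = 94/B (Z(H, B) = -2*(H + (-94 - H))/(B + B) = -(-188)/(2*B) = -(-188)*1/(2*B) = -(-94)/B = 94/B)
1/(Z(((34 + 10)*(-37 - 25))/(-79) - 124/35, 203) - 20852) = 1/(94/203 - 20852) = 1/(-4232862/203) = -203/4232862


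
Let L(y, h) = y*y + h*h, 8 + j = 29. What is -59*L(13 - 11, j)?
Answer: -26255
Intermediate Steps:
j = 21 (j = -8 + 29 = 21)
L(y, h) = h**2 + y**2 (L(y, h) = y**2 + h**2 = h**2 + y**2)
-59*L(13 - 11, j) = -59*(21**2 + (13 - 11)**2) = -59*(441 + 2**2) = -59*(441 + 4) = -59*445 = -26255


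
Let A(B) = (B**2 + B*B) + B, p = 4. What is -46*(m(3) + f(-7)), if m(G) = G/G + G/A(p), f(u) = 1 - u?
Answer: -2507/6 ≈ -417.83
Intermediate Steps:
A(B) = B + 2*B**2 (A(B) = (B**2 + B**2) + B = 2*B**2 + B = B + 2*B**2)
m(G) = 1 + G/36 (m(G) = G/G + G/((4*(1 + 2*4))) = 1 + G/((4*(1 + 8))) = 1 + G/((4*9)) = 1 + G/36)
-46*(m(3) + f(-7)) = -46*((1 + (1/36)*3) + (1 - 1*(-7))) = -46*((1 + 1/12) + (1 + 7)) = -46*(13/12 + 8) = -46*109/12 = -2507/6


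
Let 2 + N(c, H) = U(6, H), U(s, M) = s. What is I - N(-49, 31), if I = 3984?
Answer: 3980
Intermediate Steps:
N(c, H) = 4 (N(c, H) = -2 + 6 = 4)
I - N(-49, 31) = 3984 - 1*4 = 3984 - 4 = 3980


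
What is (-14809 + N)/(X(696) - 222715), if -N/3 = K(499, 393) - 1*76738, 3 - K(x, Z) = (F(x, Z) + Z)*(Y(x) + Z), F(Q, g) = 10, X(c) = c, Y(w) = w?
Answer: -184832/31717 ≈ -5.8275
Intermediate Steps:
K(x, Z) = 3 - (10 + Z)*(Z + x) (K(x, Z) = 3 - (10 + Z)*(x + Z) = 3 - (10 + Z)*(Z + x))
N = 1308633 (N = -3*((3 - 1*393**2 - 10*393 - 10*499 - 1*393*499) - 1*76738) = -3*((3 - 1*154449 - 3930 - 4990 - 196107) - 76738) = -3*((3 - 154449 - 3930 - 4990 - 196107) - 76738) = -3*(-359473 - 76738) = -3*(-436211) = 1308633)
(-14809 + N)/(X(696) - 222715) = (-14809 + 1308633)/(696 - 222715) = 1293824/(-222019) = 1293824*(-1/222019) = -184832/31717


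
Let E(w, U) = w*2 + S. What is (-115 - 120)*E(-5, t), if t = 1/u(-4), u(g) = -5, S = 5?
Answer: 1175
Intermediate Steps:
t = -⅕ (t = 1/(-5) = -⅕ ≈ -0.20000)
E(w, U) = 5 + 2*w (E(w, U) = w*2 + 5 = 2*w + 5 = 5 + 2*w)
(-115 - 120)*E(-5, t) = (-115 - 120)*(5 + 2*(-5)) = -235*(5 - 10) = -235*(-5) = 1175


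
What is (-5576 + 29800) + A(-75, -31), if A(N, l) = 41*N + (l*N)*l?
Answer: -50926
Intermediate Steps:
A(N, l) = 41*N + N*l² (A(N, l) = 41*N + (N*l)*l = 41*N + N*l²)
(-5576 + 29800) + A(-75, -31) = (-5576 + 29800) - 75*(41 + (-31)²) = 24224 - 75*(41 + 961) = 24224 - 75*1002 = 24224 - 75150 = -50926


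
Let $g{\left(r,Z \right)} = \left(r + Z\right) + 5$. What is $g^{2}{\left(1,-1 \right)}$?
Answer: $25$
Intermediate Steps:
$g{\left(r,Z \right)} = 5 + Z + r$ ($g{\left(r,Z \right)} = \left(Z + r\right) + 5 = 5 + Z + r$)
$g^{2}{\left(1,-1 \right)} = \left(5 - 1 + 1\right)^{2} = 5^{2} = 25$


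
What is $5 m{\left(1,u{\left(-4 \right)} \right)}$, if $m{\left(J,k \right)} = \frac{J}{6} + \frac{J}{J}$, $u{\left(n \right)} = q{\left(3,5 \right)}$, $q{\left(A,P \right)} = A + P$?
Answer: $\frac{35}{6} \approx 5.8333$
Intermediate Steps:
$u{\left(n \right)} = 8$ ($u{\left(n \right)} = 3 + 5 = 8$)
$m{\left(J,k \right)} = 1 + \frac{J}{6}$ ($m{\left(J,k \right)} = J \frac{1}{6} + 1 = \frac{J}{6} + 1 = 1 + \frac{J}{6}$)
$5 m{\left(1,u{\left(-4 \right)} \right)} = 5 \left(1 + \frac{1}{6} \cdot 1\right) = 5 \left(1 + \frac{1}{6}\right) = 5 \cdot \frac{7}{6} = \frac{35}{6}$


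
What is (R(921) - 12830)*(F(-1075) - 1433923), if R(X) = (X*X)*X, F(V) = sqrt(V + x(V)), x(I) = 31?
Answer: -1120205212134913 + 4687302786*I*sqrt(29) ≈ -1.1202e+15 + 2.5242e+10*I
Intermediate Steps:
F(V) = sqrt(31 + V) (F(V) = sqrt(V + 31) = sqrt(31 + V))
R(X) = X**3 (R(X) = X**2*X = X**3)
(R(921) - 12830)*(F(-1075) - 1433923) = (921**3 - 12830)*(sqrt(31 - 1075) - 1433923) = (781229961 - 12830)*(sqrt(-1044) - 1433923) = 781217131*(6*I*sqrt(29) - 1433923) = 781217131*(-1433923 + 6*I*sqrt(29)) = -1120205212134913 + 4687302786*I*sqrt(29)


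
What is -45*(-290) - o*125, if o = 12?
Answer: 11550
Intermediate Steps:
-45*(-290) - o*125 = -45*(-290) - 12*125 = 13050 - 1*1500 = 13050 - 1500 = 11550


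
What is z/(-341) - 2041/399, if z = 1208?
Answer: -1177973/136059 ≈ -8.6578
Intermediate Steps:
z/(-341) - 2041/399 = 1208/(-341) - 2041/399 = 1208*(-1/341) - 2041*1/399 = -1208/341 - 2041/399 = -1177973/136059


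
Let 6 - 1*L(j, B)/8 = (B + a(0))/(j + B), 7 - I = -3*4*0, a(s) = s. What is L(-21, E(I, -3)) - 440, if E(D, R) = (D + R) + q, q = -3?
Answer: -1958/5 ≈ -391.60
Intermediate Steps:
I = 7 (I = 7 - (-3*4)*0 = 7 - (-12)*0 = 7 - 1*0 = 7 + 0 = 7)
E(D, R) = -3 + D + R (E(D, R) = (D + R) - 3 = -3 + D + R)
L(j, B) = 48 - 8*B/(B + j) (L(j, B) = 48 - 8*(B + 0)/(j + B) = 48 - 8*B/(B + j))
L(-21, E(I, -3)) - 440 = 8*(5*(-3 + 7 - 3) + 6*(-21))/((-3 + 7 - 3) - 21) - 440 = 8*(5*1 - 126)/(1 - 21) - 440 = 8*(5 - 126)/(-20) - 440 = 8*(-1/20)*(-121) - 440 = 242/5 - 440 = -1958/5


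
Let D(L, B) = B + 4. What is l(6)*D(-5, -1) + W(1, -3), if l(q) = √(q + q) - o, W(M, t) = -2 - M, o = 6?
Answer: -21 + 6*√3 ≈ -10.608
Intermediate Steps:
D(L, B) = 4 + B
l(q) = -6 + √2*√q (l(q) = √(q + q) - 1*6 = √(2*q) - 6 = √2*√q - 6 = -6 + √2*√q)
l(6)*D(-5, -1) + W(1, -3) = (-6 + √2*√6)*(4 - 1) + (-2 - 1*1) = (-6 + 2*√3)*3 + (-2 - 1) = (-18 + 6*√3) - 3 = -21 + 6*√3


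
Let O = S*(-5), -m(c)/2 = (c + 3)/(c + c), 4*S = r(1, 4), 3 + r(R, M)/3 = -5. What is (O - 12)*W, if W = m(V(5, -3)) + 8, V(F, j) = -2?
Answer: 153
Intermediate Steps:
r(R, M) = -24 (r(R, M) = -9 + 3*(-5) = -9 - 15 = -24)
S = -6 (S = (¼)*(-24) = -6)
m(c) = -(3 + c)/c (m(c) = -2*(c + 3)/(c + c) = -2*(3 + c)/(2*c) = -2*(3 + c)*1/(2*c) = -(3 + c)/c)
O = 30 (O = -6*(-5) = 30)
W = 17/2 (W = (-3 - 1*(-2))/(-2) + 8 = -(-3 + 2)/2 + 8 = -½*(-1) + 8 = ½ + 8 = 17/2 ≈ 8.5000)
(O - 12)*W = (30 - 12)*(17/2) = 18*(17/2) = 153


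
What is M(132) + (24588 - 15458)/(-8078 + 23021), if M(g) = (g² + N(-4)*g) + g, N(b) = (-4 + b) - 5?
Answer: 236706250/14943 ≈ 15841.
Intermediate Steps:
N(b) = -9 + b
M(g) = g² - 12*g (M(g) = (g² + (-9 - 4)*g) + g = (g² - 13*g) + g = g² - 12*g)
M(132) + (24588 - 15458)/(-8078 + 23021) = 132*(-12 + 132) + (24588 - 15458)/(-8078 + 23021) = 132*120 + 9130/14943 = 15840 + 9130*(1/14943) = 15840 + 9130/14943 = 236706250/14943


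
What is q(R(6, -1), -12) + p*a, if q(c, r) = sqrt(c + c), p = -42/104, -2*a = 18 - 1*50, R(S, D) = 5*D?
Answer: -84/13 + I*sqrt(10) ≈ -6.4615 + 3.1623*I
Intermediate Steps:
a = 16 (a = -(18 - 1*50)/2 = -(18 - 50)/2 = -1/2*(-32) = 16)
p = -21/52 (p = -42*1/104 = -21/52 ≈ -0.40385)
q(c, r) = sqrt(2)*sqrt(c) (q(c, r) = sqrt(2*c) = sqrt(2)*sqrt(c))
q(R(6, -1), -12) + p*a = sqrt(2)*sqrt(5*(-1)) - 21/52*16 = sqrt(2)*sqrt(-5) - 84/13 = sqrt(2)*(I*sqrt(5)) - 84/13 = I*sqrt(10) - 84/13 = -84/13 + I*sqrt(10)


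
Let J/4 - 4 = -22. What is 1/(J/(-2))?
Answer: 1/36 ≈ 0.027778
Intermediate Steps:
J = -72 (J = 16 + 4*(-22) = 16 - 88 = -72)
1/(J/(-2)) = 1/(-72/(-2)) = 1/(-½*(-72)) = 1/36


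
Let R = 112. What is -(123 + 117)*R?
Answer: -26880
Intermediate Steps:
-(123 + 117)*R = -(123 + 117)*112 = -240*112 = -1*26880 = -26880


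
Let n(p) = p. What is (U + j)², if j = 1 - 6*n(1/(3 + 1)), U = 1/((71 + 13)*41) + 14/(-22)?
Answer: 1852355521/1435197456 ≈ 1.2907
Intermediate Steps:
U = -24097/37884 (U = (1/41)/84 + 14*(-1/22) = (1/84)*(1/41) - 7/11 = 1/3444 - 7/11 = -24097/37884 ≈ -0.63607)
j = -½ (j = 1 - 6/(3 + 1) = 1 - 6/4 = 1 - 6*¼ = 1 - 3/2 = -½ ≈ -0.50000)
(U + j)² = (-24097/37884 - ½)² = (-43039/37884)² = 1852355521/1435197456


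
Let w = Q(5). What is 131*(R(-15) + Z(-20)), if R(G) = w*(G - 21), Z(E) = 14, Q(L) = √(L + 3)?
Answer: 1834 - 9432*√2 ≈ -11505.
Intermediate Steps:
Q(L) = √(3 + L)
w = 2*√2 (w = √(3 + 5) = √8 = 2*√2 ≈ 2.8284)
R(G) = 2*√2*(-21 + G) (R(G) = (2*√2)*(G - 21) = (2*√2)*(-21 + G) = 2*√2*(-21 + G))
131*(R(-15) + Z(-20)) = 131*(2*√2*(-21 - 15) + 14) = 131*(2*√2*(-36) + 14) = 131*(-72*√2 + 14) = 131*(14 - 72*√2) = 1834 - 9432*√2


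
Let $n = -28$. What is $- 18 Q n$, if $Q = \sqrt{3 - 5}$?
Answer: $504 i \sqrt{2} \approx 712.76 i$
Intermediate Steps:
$Q = i \sqrt{2}$ ($Q = \sqrt{-2} = i \sqrt{2} \approx 1.4142 i$)
$- 18 Q n = - 18 i \sqrt{2} \left(-28\right) = 504 i \sqrt{2}$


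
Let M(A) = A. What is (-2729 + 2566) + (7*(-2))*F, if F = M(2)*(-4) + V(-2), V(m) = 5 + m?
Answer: -93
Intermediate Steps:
F = -5 (F = 2*(-4) + (5 - 2) = -8 + 3 = -5)
(-2729 + 2566) + (7*(-2))*F = (-2729 + 2566) + (7*(-2))*(-5) = -163 - 14*(-5) = -163 + 70 = -93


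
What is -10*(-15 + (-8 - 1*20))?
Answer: 430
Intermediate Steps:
-10*(-15 + (-8 - 1*20)) = -10*(-15 + (-8 - 20)) = -10*(-15 - 28) = -10*(-43) = 430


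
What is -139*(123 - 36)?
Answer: -12093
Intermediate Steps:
-139*(123 - 36) = -139*87 = -12093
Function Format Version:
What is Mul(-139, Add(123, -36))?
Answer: -12093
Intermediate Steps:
Mul(-139, Add(123, -36)) = Mul(-139, 87) = -12093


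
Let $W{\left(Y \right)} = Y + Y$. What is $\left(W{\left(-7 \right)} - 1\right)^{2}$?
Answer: $225$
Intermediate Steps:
$W{\left(Y \right)} = 2 Y$
$\left(W{\left(-7 \right)} - 1\right)^{2} = \left(2 \left(-7\right) - 1\right)^{2} = \left(-14 - 1\right)^{2} = \left(-15\right)^{2} = 225$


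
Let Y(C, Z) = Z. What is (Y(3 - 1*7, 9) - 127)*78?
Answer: -9204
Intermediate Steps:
(Y(3 - 1*7, 9) - 127)*78 = (9 - 127)*78 = -118*78 = -9204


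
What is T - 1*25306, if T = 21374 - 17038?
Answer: -20970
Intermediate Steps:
T = 4336
T - 1*25306 = 4336 - 1*25306 = 4336 - 25306 = -20970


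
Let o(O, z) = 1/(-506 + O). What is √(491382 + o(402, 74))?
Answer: √1328696902/52 ≈ 700.99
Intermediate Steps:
√(491382 + o(402, 74)) = √(491382 + 1/(-506 + 402)) = √(491382 + 1/(-104)) = √(491382 - 1/104) = √(51103727/104) = √1328696902/52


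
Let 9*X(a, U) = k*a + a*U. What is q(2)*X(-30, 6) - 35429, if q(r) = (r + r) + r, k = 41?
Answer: -36369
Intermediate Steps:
X(a, U) = 41*a/9 + U*a/9 (X(a, U) = (41*a + a*U)/9 = (41*a + U*a)/9 = 41*a/9 + U*a/9)
q(r) = 3*r (q(r) = 2*r + r = 3*r)
q(2)*X(-30, 6) - 35429 = (3*2)*((⅑)*(-30)*(41 + 6)) - 35429 = 6*((⅑)*(-30)*47) - 35429 = 6*(-470/3) - 35429 = -940 - 35429 = -36369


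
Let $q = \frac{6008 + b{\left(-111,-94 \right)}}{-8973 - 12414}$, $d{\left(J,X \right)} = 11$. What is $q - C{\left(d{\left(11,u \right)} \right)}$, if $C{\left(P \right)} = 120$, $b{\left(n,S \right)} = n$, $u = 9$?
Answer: $- \frac{2572337}{21387} \approx -120.28$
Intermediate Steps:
$q = - \frac{5897}{21387}$ ($q = \frac{6008 - 111}{-8973 - 12414} = \frac{5897}{-8973 - 12414} = \frac{5897}{-21387} = 5897 \left(- \frac{1}{21387}\right) = - \frac{5897}{21387} \approx -0.27573$)
$q - C{\left(d{\left(11,u \right)} \right)} = - \frac{5897}{21387} - 120 = - \frac{2572337}{21387}$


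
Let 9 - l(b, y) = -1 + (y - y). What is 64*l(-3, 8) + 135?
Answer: 775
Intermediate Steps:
l(b, y) = 10 (l(b, y) = 9 - (-1 + (y - y)) = 9 - (-1 + 0) = 9 - 1*(-1) = 9 + 1 = 10)
64*l(-3, 8) + 135 = 64*10 + 135 = 640 + 135 = 775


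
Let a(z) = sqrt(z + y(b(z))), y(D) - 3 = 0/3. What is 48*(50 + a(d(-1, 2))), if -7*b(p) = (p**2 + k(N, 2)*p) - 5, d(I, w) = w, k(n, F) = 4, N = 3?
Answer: 2400 + 48*sqrt(5) ≈ 2507.3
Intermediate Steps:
b(p) = 5/7 - 4*p/7 - p**2/7 (b(p) = -((p**2 + 4*p) - 5)/7 = -(-5 + p**2 + 4*p)/7 = 5/7 - 4*p/7 - p**2/7)
y(D) = 3 (y(D) = 3 + 0/3 = 3 + 0*(1/3) = 3 + 0 = 3)
a(z) = sqrt(3 + z) (a(z) = sqrt(z + 3) = sqrt(3 + z))
48*(50 + a(d(-1, 2))) = 48*(50 + sqrt(3 + 2)) = 48*(50 + sqrt(5)) = 2400 + 48*sqrt(5)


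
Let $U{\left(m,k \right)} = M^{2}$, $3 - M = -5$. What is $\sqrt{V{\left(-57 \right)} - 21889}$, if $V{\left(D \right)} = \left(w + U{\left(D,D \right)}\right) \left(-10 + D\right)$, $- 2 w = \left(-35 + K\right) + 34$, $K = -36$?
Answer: $\frac{i \sqrt{109666}}{2} \approx 165.58 i$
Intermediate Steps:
$M = 8$ ($M = 3 - -5 = 3 + 5 = 8$)
$w = \frac{37}{2}$ ($w = - \frac{\left(-35 - 36\right) + 34}{2} = - \frac{-71 + 34}{2} = \left(- \frac{1}{2}\right) \left(-37\right) = \frac{37}{2} \approx 18.5$)
$U{\left(m,k \right)} = 64$ ($U{\left(m,k \right)} = 8^{2} = 64$)
$V{\left(D \right)} = -825 + \frac{165 D}{2}$ ($V{\left(D \right)} = \left(\frac{37}{2} + 64\right) \left(-10 + D\right) = \frac{165 \left(-10 + D\right)}{2} = -825 + \frac{165 D}{2}$)
$\sqrt{V{\left(-57 \right)} - 21889} = \sqrt{\left(-825 + \frac{165}{2} \left(-57\right)\right) - 21889} = \sqrt{\left(-825 - \frac{9405}{2}\right) - 21889} = \sqrt{- \frac{11055}{2} - 21889} = \sqrt{- \frac{54833}{2}} = \frac{i \sqrt{109666}}{2}$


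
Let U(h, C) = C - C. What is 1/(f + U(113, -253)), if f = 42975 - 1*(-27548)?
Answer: 1/70523 ≈ 1.4180e-5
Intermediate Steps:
U(h, C) = 0
f = 70523 (f = 42975 + 27548 = 70523)
1/(f + U(113, -253)) = 1/(70523 + 0) = 1/70523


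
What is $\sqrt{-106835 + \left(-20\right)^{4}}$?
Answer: $7 \sqrt{1085} \approx 230.58$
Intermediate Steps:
$\sqrt{-106835 + \left(-20\right)^{4}} = \sqrt{-106835 + 160000} = \sqrt{53165} = 7 \sqrt{1085}$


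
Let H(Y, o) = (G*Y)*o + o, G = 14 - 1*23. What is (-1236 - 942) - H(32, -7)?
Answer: -4187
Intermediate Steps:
G = -9 (G = 14 - 23 = -9)
H(Y, o) = o - 9*Y*o (H(Y, o) = (-9*Y)*o + o = -9*Y*o + o = o - 9*Y*o)
(-1236 - 942) - H(32, -7) = (-1236 - 942) - (-7)*(1 - 9*32) = -2178 - (-7)*(1 - 288) = -2178 - (-7)*(-287) = -2178 - 1*2009 = -2178 - 2009 = -4187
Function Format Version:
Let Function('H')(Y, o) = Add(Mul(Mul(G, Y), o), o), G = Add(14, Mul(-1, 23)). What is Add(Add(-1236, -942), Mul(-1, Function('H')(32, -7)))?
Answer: -4187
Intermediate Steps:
G = -9 (G = Add(14, -23) = -9)
Function('H')(Y, o) = Add(o, Mul(-9, Y, o)) (Function('H')(Y, o) = Add(Mul(Mul(-9, Y), o), o) = Add(Mul(-9, Y, o), o) = Add(o, Mul(-9, Y, o)))
Add(Add(-1236, -942), Mul(-1, Function('H')(32, -7))) = Add(Add(-1236, -942), Mul(-1, Mul(-7, Add(1, Mul(-9, 32))))) = Add(-2178, Mul(-1, Mul(-7, Add(1, -288)))) = Add(-2178, Mul(-1, Mul(-7, -287))) = Add(-2178, Mul(-1, 2009)) = Add(-2178, -2009) = -4187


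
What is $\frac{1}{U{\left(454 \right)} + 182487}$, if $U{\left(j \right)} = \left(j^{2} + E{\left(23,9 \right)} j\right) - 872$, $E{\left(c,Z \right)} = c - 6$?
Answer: $\frac{1}{395449} \approx 2.5288 \cdot 10^{-6}$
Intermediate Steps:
$E{\left(c,Z \right)} = -6 + c$
$U{\left(j \right)} = -872 + j^{2} + 17 j$ ($U{\left(j \right)} = \left(j^{2} + \left(-6 + 23\right) j\right) - 872 = \left(j^{2} + 17 j\right) - 872 = -872 + j^{2} + 17 j$)
$\frac{1}{U{\left(454 \right)} + 182487} = \frac{1}{\left(-872 + 454^{2} + 17 \cdot 454\right) + 182487} = \frac{1}{\left(-872 + 206116 + 7718\right) + 182487} = \frac{1}{212962 + 182487} = \frac{1}{395449}$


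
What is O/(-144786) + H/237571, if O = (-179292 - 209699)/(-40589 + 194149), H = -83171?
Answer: -1849076555124499/5281996380009360 ≈ -0.35007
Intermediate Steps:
O = -388991/153560 ≈ -2.5332
O/(-144786) + H/237571 = -388991/153560/(-144786) - 83171/237571 = -388991/153560*(-1/144786) - 83171*1/237571 = 388991/22233338160 - 83171/237571 = -1849076555124499/5281996380009360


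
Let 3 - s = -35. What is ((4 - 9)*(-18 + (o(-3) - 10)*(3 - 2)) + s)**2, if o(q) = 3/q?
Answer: 33489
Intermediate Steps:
s = 38 (s = 3 - 1*(-35) = 3 + 35 = 38)
((4 - 9)*(-18 + (o(-3) - 10)*(3 - 2)) + s)**2 = ((4 - 9)*(-18 + (3/(-3) - 10)*(3 - 2)) + 38)**2 = (-5*(-18 + (3*(-1/3) - 10)*1) + 38)**2 = (-5*(-18 + (-1 - 10)*1) + 38)**2 = (-5*(-18 - 11*1) + 38)**2 = (-5*(-18 - 11) + 38)**2 = (-5*(-29) + 38)**2 = (145 + 38)**2 = 183**2 = 33489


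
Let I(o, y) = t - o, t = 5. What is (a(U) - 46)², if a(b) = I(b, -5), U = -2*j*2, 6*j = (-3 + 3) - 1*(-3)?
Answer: 1521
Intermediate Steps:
j = ½ (j = ((-3 + 3) - 1*(-3))/6 = (0 + 3)/6 = (⅙)*3 = ½ ≈ 0.50000)
I(o, y) = 5 - o
U = -2 (U = -2*½*2 = -1*2 = -2)
a(b) = 5 - b
(a(U) - 46)² = ((5 - 1*(-2)) - 46)² = ((5 + 2) - 46)² = (7 - 46)² = (-39)² = 1521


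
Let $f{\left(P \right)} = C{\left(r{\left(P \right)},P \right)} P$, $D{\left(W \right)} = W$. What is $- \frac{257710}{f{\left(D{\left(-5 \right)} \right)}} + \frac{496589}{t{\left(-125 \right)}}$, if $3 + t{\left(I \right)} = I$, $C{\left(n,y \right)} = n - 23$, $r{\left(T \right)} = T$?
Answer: $- \frac{5125467}{896} \approx -5720.4$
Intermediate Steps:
$C{\left(n,y \right)} = -23 + n$
$t{\left(I \right)} = -3 + I$
$f{\left(P \right)} = P \left(-23 + P\right)$ ($f{\left(P \right)} = \left(-23 + P\right) P = P \left(-23 + P\right)$)
$- \frac{257710}{f{\left(D{\left(-5 \right)} \right)}} + \frac{496589}{t{\left(-125 \right)}} = - \frac{257710}{\left(-5\right) \left(-23 - 5\right)} + \frac{496589}{-3 - 125} = - \frac{257710}{\left(-5\right) \left(-28\right)} + \frac{496589}{-128} = - \frac{257710}{140} + 496589 \left(- \frac{1}{128}\right) = \left(-257710\right) \frac{1}{140} - \frac{496589}{128} = - \frac{25771}{14} - \frac{496589}{128} = - \frac{5125467}{896}$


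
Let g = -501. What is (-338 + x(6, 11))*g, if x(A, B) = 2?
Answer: 168336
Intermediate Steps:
(-338 + x(6, 11))*g = (-338 + 2)*(-501) = -336*(-501) = 168336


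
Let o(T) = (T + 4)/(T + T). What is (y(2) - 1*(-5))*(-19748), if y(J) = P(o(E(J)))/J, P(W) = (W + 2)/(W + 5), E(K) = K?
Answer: -1352738/13 ≈ -1.0406e+5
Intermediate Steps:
o(T) = (4 + T)/(2*T) (o(T) = (4 + T)/((2*T)) = (4 + T)*(1/(2*T)) = (4 + T)/(2*T))
P(W) = (2 + W)/(5 + W)
y(J) = (2 + (4 + J)/(2*J))/(J*(5 + (4 + J)/(2*J))) (y(J) = ((2 + (4 + J)/(2*J))/(5 + (4 + J)/(2*J)))/J = (2 + (4 + J)/(2*J))/(J*(5 + (4 + J)/(2*J))))
(y(2) - 1*(-5))*(-19748) = ((4 + 5*2)/(2*(4 + 11*2)) - 1*(-5))*(-19748) = ((4 + 10)/(2*(4 + 22)) + 5)*(-19748) = ((½)*14/26 + 5)*(-19748) = ((½)*(1/26)*14 + 5)*(-19748) = (7/26 + 5)*(-19748) = (137/26)*(-19748) = -1352738/13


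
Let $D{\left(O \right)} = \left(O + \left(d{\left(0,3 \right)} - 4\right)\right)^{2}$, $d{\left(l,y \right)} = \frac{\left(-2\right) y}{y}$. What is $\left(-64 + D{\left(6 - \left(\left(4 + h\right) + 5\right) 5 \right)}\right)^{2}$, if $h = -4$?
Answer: $314721$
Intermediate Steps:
$d{\left(l,y \right)} = -2$
$D{\left(O \right)} = \left(-6 + O\right)^{2}$ ($D{\left(O \right)} = \left(O - 6\right)^{2} = \left(-6 + O\right)^{2}$)
$\left(-64 + D{\left(6 - \left(\left(4 + h\right) + 5\right) 5 \right)}\right)^{2} = \left(-64 + \left(-6 + \left(6 - \left(\left(4 - 4\right) + 5\right) 5\right)\right)^{2}\right)^{2} = \left(-64 + \left(-6 + \left(6 - \left(0 + 5\right) 5\right)\right)^{2}\right)^{2} = \left(-64 + \left(-6 + \left(6 - 5 \cdot 5\right)\right)^{2}\right)^{2} = \left(-64 + \left(-6 + \left(6 - 25\right)\right)^{2}\right)^{2} = \left(-64 + \left(-6 - 19\right)^{2}\right)^{2} = \left(-64 + \left(-25\right)^{2}\right)^{2} = \left(-64 + 625\right)^{2} = 561^{2} = 314721$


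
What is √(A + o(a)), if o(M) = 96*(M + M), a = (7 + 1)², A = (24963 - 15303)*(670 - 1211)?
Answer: 6*I*√144827 ≈ 2283.4*I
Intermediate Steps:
A = -5226060 (A = 9660*(-541) = -5226060)
a = 64 (a = 8² = 64)
o(M) = 192*M (o(M) = 96*(2*M) = 192*M)
√(A + o(a)) = √(-5226060 + 192*64) = √(-5226060 + 12288) = √(-5213772) = 6*I*√144827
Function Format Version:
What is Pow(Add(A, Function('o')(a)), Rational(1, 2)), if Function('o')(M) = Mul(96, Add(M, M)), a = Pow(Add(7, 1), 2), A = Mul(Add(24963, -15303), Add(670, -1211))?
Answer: Mul(6, I, Pow(144827, Rational(1, 2))) ≈ Mul(2283.4, I)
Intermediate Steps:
A = -5226060 (A = Mul(9660, -541) = -5226060)
a = 64 (a = Pow(8, 2) = 64)
Function('o')(M) = Mul(192, M) (Function('o')(M) = Mul(96, Mul(2, M)) = Mul(192, M))
Pow(Add(A, Function('o')(a)), Rational(1, 2)) = Pow(Add(-5226060, Mul(192, 64)), Rational(1, 2)) = Pow(Add(-5226060, 12288), Rational(1, 2)) = Pow(-5213772, Rational(1, 2)) = Mul(6, I, Pow(144827, Rational(1, 2)))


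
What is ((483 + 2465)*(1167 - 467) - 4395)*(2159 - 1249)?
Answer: 1873876550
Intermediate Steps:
((483 + 2465)*(1167 - 467) - 4395)*(2159 - 1249) = (2948*700 - 4395)*910 = (2063600 - 4395)*910 = 2059205*910 = 1873876550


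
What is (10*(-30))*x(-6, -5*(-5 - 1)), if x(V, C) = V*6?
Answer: 10800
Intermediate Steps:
x(V, C) = 6*V
(10*(-30))*x(-6, -5*(-5 - 1)) = (10*(-30))*(6*(-6)) = -300*(-36) = 10800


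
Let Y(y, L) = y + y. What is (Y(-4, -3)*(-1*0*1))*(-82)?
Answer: 0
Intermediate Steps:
Y(y, L) = 2*y
(Y(-4, -3)*(-1*0*1))*(-82) = ((2*(-4))*(-1*0*1))*(-82) = -0*(-82) = -8*0*(-82) = 0*(-82) = 0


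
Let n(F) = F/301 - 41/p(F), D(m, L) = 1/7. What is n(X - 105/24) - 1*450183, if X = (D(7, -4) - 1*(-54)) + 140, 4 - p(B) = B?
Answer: -78940775939087/175352968 ≈ -4.5018e+5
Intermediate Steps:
D(m, L) = ⅐
p(B) = 4 - B
X = 1359/7 (X = (⅐ - 1*(-54)) + 140 = (⅐ + 54) + 140 = 379/7 + 140 = 1359/7 ≈ 194.14)
n(F) = -41/(4 - F) + F/301 (n(F) = F/301 - 41/(4 - F) = -41/(4 - F) + F/301)
n(X - 105/24) - 1*450183 = (12341 + (1359/7 - 105/24)*(-4 + (1359/7 - 105/24)))/(301*(-4 + (1359/7 - 105/24))) - 1*450183 = (12341 + (1359/7 - 105/24)*(-4 + (1359/7 - 105/24)))/(301*(-4 + (1359/7 - 105/24))) - 450183 = (12341 + (1359/7 - 1*35/8)*(-4 + (1359/7 - 1*35/8)))/(301*(-4 + (1359/7 - 1*35/8))) - 450183 = (12341 + (1359/7 - 35/8)*(-4 + (1359/7 - 35/8)))/(301*(-4 + (1359/7 - 35/8))) - 450183 = (12341 + 10627*(-4 + 10627/56)/56)/(301*(-4 + 10627/56)) - 450183 = (12341 + (10627/56)*(10403/56))/(301*(10403/56)) - 450183 = (1/301)*(56/10403)*(12341 + 110552681/3136) - 450183 = (1/301)*(56/10403)*(149254057/3136) - 450183 = 149254057/175352968 - 450183 = -78940775939087/175352968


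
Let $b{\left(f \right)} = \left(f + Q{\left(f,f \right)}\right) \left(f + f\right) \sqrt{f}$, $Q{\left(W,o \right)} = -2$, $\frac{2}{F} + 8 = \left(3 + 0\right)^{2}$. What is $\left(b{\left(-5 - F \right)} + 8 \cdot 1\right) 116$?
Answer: $928 + 14616 i \sqrt{7} \approx 928.0 + 38670.0 i$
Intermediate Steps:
$F = 2$ ($F = \frac{2}{-8 + \left(3 + 0\right)^{2}} = \frac{2}{-8 + 3^{2}} = \frac{2}{-8 + 9} = \frac{2}{1} = 2 \cdot 1 = 2$)
$b{\left(f \right)} = 2 f^{\frac{3}{2}} \left(-2 + f\right)$ ($b{\left(f \right)} = \left(f - 2\right) \left(f + f\right) \sqrt{f} = \left(-2 + f\right) 2 f \sqrt{f} = 2 f \left(-2 + f\right) \sqrt{f} = 2 f^{\frac{3}{2}} \left(-2 + f\right)$)
$\left(b{\left(-5 - F \right)} + 8 \cdot 1\right) 116 = \left(2 \left(-5 - 2\right)^{\frac{3}{2}} \left(-2 - 7\right) + 8 \cdot 1\right) 116 = \left(2 \left(-5 - 2\right)^{\frac{3}{2}} \left(-2 - 7\right) + 8\right) 116 = \left(2 \left(-7\right)^{\frac{3}{2}} \left(-2 - 7\right) + 8\right) 116 = \left(2 \left(- 7 i \sqrt{7}\right) \left(-9\right) + 8\right) 116 = \left(126 i \sqrt{7} + 8\right) 116 = \left(8 + 126 i \sqrt{7}\right) 116 = 928 + 14616 i \sqrt{7}$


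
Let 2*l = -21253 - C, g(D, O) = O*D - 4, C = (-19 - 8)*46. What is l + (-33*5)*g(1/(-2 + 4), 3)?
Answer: -9593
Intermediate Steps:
C = -1242 (C = -27*46 = -1242)
g(D, O) = -4 + D*O (g(D, O) = D*O - 4 = -4 + D*O)
l = -20011/2 (l = (-21253 - 1*(-1242))/2 = (-21253 + 1242)/2 = (½)*(-20011) = -20011/2 ≈ -10006.)
l + (-33*5)*g(1/(-2 + 4), 3) = -20011/2 + (-33*5)*(-4 + 3/(-2 + 4)) = -20011/2 - 165*(-4 + 3/2) = -20011/2 - 165*(-5/2) = -20011/2 + 825/2 = -9593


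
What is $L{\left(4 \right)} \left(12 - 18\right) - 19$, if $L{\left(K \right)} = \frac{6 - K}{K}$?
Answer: $-22$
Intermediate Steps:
$L{\left(K \right)} = \frac{6 - K}{K}$
$L{\left(4 \right)} \left(12 - 18\right) - 19 = \frac{6 - 4}{4} \left(12 - 18\right) - 19 = \frac{6 - 4}{4} \left(-6\right) - 19 = \frac{1}{4} \cdot 2 \left(-6\right) - 19 = \frac{1}{2} \left(-6\right) - 19 = -3 - 19 = -22$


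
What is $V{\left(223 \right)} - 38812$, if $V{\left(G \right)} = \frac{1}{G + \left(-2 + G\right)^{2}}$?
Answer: $- \frac{1904271967}{49064} \approx -38812.0$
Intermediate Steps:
$V{\left(223 \right)} - 38812 = \frac{1}{223 + \left(-2 + 223\right)^{2}} - 38812 = \frac{1}{223 + 221^{2}} - 38812 = \frac{1}{223 + 48841} - 38812 = \frac{1}{49064} - 38812 = - \frac{1904271967}{49064}$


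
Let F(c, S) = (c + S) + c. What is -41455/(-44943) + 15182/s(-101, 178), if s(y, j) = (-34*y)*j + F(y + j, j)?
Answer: 13017769673/13743209856 ≈ 0.94721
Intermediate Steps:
F(c, S) = S + 2*c (F(c, S) = (S + c) + c = S + 2*c)
s(y, j) = 2*y + 3*j - 34*j*y (s(y, j) = (-34*y)*j + (j + 2*(y + j)) = -34*j*y + (j + 2*(j + y)) = -34*j*y + (j + (2*j + 2*y)) = -34*j*y + (2*y + 3*j) = 2*y + 3*j - 34*j*y)
-41455/(-44943) + 15182/s(-101, 178) = -41455/(-44943) + 15182/(2*(-101) + 3*178 - 34*178*(-101)) = -41455*(-1/44943) + 15182/(-202 + 534 + 611252) = 41455/44943 + 15182/611584 = 41455/44943 + 15182*(1/611584) = 41455/44943 + 7591/305792 = 13017769673/13743209856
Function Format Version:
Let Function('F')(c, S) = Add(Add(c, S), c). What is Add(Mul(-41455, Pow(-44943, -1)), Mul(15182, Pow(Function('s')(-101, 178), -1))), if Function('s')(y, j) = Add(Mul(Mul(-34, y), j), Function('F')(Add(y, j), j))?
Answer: Rational(13017769673, 13743209856) ≈ 0.94721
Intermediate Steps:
Function('F')(c, S) = Add(S, Mul(2, c)) (Function('F')(c, S) = Add(Add(S, c), c) = Add(S, Mul(2, c)))
Function('s')(y, j) = Add(Mul(2, y), Mul(3, j), Mul(-34, j, y)) (Function('s')(y, j) = Add(Mul(Mul(-34, y), j), Add(j, Mul(2, Add(y, j)))) = Add(Mul(-34, j, y), Add(j, Mul(2, Add(j, y)))) = Add(Mul(-34, j, y), Add(j, Add(Mul(2, j), Mul(2, y)))) = Add(Mul(-34, j, y), Add(Mul(2, y), Mul(3, j))) = Add(Mul(2, y), Mul(3, j), Mul(-34, j, y)))
Add(Mul(-41455, Pow(-44943, -1)), Mul(15182, Pow(Function('s')(-101, 178), -1))) = Add(Mul(-41455, Pow(-44943, -1)), Mul(15182, Pow(Add(Mul(2, -101), Mul(3, 178), Mul(-34, 178, -101)), -1))) = Add(Mul(-41455, Rational(-1, 44943)), Mul(15182, Pow(Add(-202, 534, 611252), -1))) = Add(Rational(41455, 44943), Mul(15182, Pow(611584, -1))) = Add(Rational(41455, 44943), Mul(15182, Rational(1, 611584))) = Add(Rational(41455, 44943), Rational(7591, 305792)) = Rational(13017769673, 13743209856)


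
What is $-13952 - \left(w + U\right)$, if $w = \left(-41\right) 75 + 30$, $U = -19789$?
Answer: $8882$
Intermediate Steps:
$w = -3045$ ($w = -3075 + 30 = -3045$)
$-13952 - \left(w + U\right) = -13952 - \left(-3045 - 19789\right) = -13952 - -22834 = -13952 + 22834 = 8882$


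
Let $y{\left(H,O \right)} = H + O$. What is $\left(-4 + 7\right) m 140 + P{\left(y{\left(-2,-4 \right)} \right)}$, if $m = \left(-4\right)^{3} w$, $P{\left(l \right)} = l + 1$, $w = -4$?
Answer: $107515$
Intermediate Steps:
$P{\left(l \right)} = 1 + l$
$m = 256$ ($m = \left(-4\right)^{3} \left(-4\right) = \left(-64\right) \left(-4\right) = 256$)
$\left(-4 + 7\right) m 140 + P{\left(y{\left(-2,-4 \right)} \right)} = \left(-4 + 7\right) 256 \cdot 140 + \left(1 - 6\right) = 3 \cdot 256 \cdot 140 + \left(1 - 6\right) = 768 \cdot 140 - 5 = 107520 - 5 = 107515$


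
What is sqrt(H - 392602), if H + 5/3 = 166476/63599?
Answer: I*sqrt(14292050409171717)/190797 ≈ 626.58*I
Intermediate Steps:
H = 181433/190797 (H = -5/3 + 166476/63599 = 181433/190797 ≈ 0.95092)
sqrt(H - 392602) = sqrt(181433/190797 - 392602) = sqrt(-74907102361/190797) = I*sqrt(14292050409171717)/190797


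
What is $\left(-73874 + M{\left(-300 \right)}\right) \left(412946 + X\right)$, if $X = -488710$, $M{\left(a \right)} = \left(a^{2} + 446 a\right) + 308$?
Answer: $8892117624$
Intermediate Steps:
$M{\left(a \right)} = 308 + a^{2} + 446 a$
$\left(-73874 + M{\left(-300 \right)}\right) \left(412946 + X\right) = \left(-73874 + \left(308 + \left(-300\right)^{2} + 446 \left(-300\right)\right)\right) \left(412946 - 488710\right) = \left(-73874 + \left(308 + 90000 - 133800\right)\right) \left(-75764\right) = \left(-73874 - 43492\right) \left(-75764\right) = \left(-117366\right) \left(-75764\right) = 8892117624$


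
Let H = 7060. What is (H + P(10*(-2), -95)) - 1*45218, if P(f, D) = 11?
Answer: -38147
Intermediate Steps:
(H + P(10*(-2), -95)) - 1*45218 = (7060 + 11) - 1*45218 = 7071 - 45218 = -38147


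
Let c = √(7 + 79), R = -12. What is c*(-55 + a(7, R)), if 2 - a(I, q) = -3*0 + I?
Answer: -60*√86 ≈ -556.42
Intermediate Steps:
c = √86 ≈ 9.2736
a(I, q) = 2 - I (a(I, q) = 2 - (-3*0 + I) = 2 - (0 + I) = 2 - I)
c*(-55 + a(7, R)) = √86*(-55 + (2 - 1*7)) = √86*(-55 + (2 - 7)) = √86*(-55 - 5) = √86*(-60) = -60*√86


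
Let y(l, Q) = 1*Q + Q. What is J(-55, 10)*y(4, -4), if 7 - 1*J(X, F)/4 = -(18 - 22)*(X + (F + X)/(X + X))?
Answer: -79328/11 ≈ -7211.6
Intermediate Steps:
y(l, Q) = 2*Q (y(l, Q) = Q + Q = 2*Q)
J(X, F) = 28 - 16*X - 8*(F + X)/X (J(X, F) = 28 - (-4)*(18 - 22)*(X + (F + X)/(X + X)) = 28 - (-4)*(-4*(X + (F + X)/((2*X)))) = 28 - (-4)*(-4*(X + (F + X)*(1/(2*X)))) = 28 - (-4)*(-4*(X + (F + X)/(2*X))) = 28 - (-4)*(-4*X - 2*(F + X)/X) = 28 - 4*(4*X + 2*(F + X)/X) = 28 + (-16*X - 8*(F + X)/X) = 28 - 16*X - 8*(F + X)/X)
J(-55, 10)*y(4, -4) = (20 - 16*(-55) - 8*10/(-55))*(2*(-4)) = (20 + 880 - 8*10*(-1/55))*(-8) = (20 + 880 + 16/11)*(-8) = (9916/11)*(-8) = -79328/11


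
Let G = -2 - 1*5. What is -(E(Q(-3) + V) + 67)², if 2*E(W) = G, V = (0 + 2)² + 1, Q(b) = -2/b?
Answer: -16129/4 ≈ -4032.3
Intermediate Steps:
G = -7 (G = -2 - 5 = -7)
V = 5 (V = 2² + 1 = 4 + 1 = 5)
E(W) = -7/2 (E(W) = (½)*(-7) = -7/2)
-(E(Q(-3) + V) + 67)² = -(-7/2 + 67)² = -(127/2)² = -1*16129/4 = -16129/4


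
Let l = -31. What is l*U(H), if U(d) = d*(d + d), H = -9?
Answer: -5022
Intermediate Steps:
U(d) = 2*d² (U(d) = d*(2*d) = 2*d²)
l*U(H) = -62*(-9)² = -62*81 = -31*162 = -5022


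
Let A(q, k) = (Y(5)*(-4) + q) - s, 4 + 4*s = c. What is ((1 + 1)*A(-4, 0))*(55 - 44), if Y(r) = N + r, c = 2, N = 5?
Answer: -957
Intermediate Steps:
Y(r) = 5 + r
s = -1/2 (s = -1 + (1/4)*2 = -1 + 1/2 = -1/2 ≈ -0.50000)
A(q, k) = -79/2 + q (A(q, k) = ((5 + 5)*(-4) + q) - 1*(-1/2) = (10*(-4) + q) + 1/2 = (-40 + q) + 1/2 = -79/2 + q)
((1 + 1)*A(-4, 0))*(55 - 44) = ((1 + 1)*(-79/2 - 4))*(55 - 44) = (2*(-87/2))*11 = -87*11 = -957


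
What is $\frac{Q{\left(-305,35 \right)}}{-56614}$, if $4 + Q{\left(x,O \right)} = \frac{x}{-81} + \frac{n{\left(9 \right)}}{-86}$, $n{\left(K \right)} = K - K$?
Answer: $\frac{19}{4585734} \approx 4.1433 \cdot 10^{-6}$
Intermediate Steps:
$n{\left(K \right)} = 0$
$Q{\left(x,O \right)} = -4 - \frac{x}{81}$ ($Q{\left(x,O \right)} = -4 + \left(\frac{x}{-81} + \frac{0}{-86}\right) = -4 + \left(x \left(- \frac{1}{81}\right) + 0 \left(- \frac{1}{86}\right)\right) = -4 + \left(- \frac{x}{81} + 0\right) = -4 - \frac{x}{81}$)
$\frac{Q{\left(-305,35 \right)}}{-56614} = \frac{-4 - - \frac{305}{81}}{-56614} = \left(-4 + \frac{305}{81}\right) \left(- \frac{1}{56614}\right) = \left(- \frac{19}{81}\right) \left(- \frac{1}{56614}\right) = \frac{19}{4585734}$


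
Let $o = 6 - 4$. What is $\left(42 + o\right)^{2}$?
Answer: $1936$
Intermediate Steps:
$o = 2$ ($o = 6 - 4 = 2$)
$\left(42 + o\right)^{2} = \left(42 + 2\right)^{2} = 44^{2} = 1936$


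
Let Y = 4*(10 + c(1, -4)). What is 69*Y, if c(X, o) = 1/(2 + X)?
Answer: 2852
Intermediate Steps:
Y = 124/3 (Y = 4*(10 + 1/(2 + 1)) = 4*(10 + 1/3) = 4*(10 + ⅓) = 4*(31/3) = 124/3 ≈ 41.333)
69*Y = 69*(124/3) = 2852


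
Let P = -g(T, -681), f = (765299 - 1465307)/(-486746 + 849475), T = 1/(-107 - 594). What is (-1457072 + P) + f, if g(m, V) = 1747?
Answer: -529156657059/362729 ≈ -1.4588e+6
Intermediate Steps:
T = -1/701 (T = 1/(-701) = -1/701 ≈ -0.0014265)
f = -700008/362729 ≈ -1.9298
P = -1747 (P = -1*1747 = -1747)
(-1457072 + P) + f = (-1457072 - 1747) - 700008/362729 = -1458819 - 700008/362729 = -529156657059/362729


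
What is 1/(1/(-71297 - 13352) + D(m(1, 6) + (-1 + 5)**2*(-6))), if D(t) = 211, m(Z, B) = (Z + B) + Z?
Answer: 84649/17860938 ≈ 0.0047393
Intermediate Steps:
m(Z, B) = B + 2*Z (m(Z, B) = (B + Z) + Z = B + 2*Z)
1/(1/(-71297 - 13352) + D(m(1, 6) + (-1 + 5)**2*(-6))) = 1/(1/(-71297 - 13352) + 211) = 1/(1/(-84649) + 211) = 1/(-1/84649 + 211) = 1/(17860938/84649) = 84649/17860938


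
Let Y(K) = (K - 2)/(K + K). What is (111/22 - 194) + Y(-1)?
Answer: -2062/11 ≈ -187.45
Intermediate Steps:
Y(K) = (-2 + K)/(2*K) (Y(K) = (-2 + K)/((2*K)) = (-2 + K)*(1/(2*K)) = (-2 + K)/(2*K))
(111/22 - 194) + Y(-1) = (111/22 - 194) + (1/2)*(-2 - 1)/(-1) = (111*(1/22) - 194) + (1/2)*(-1)*(-3) = (111/22 - 194) + 3/2 = -4157/22 + 3/2 = -2062/11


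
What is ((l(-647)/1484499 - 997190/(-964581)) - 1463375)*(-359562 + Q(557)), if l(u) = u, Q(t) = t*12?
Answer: 82159163911697043139324/159102169991 ≈ 5.1639e+11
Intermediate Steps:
Q(t) = 12*t
((l(-647)/1484499 - 997190/(-964581)) - 1463375)*(-359562 + Q(557)) = ((-647/1484499 - 997190/(-964581)) - 1463375)*(-359562 + 12*557) = ((-647*1/1484499 - 997190*(-1/964581)) - 1463375)*(-359562 + 6684) = ((-647/1484499 + 997190/964581) - 1463375)*(-352878) = (493234491301/477306509973 - 1463375)*(-352878) = -698477920797247574/477306509973*(-352878) = 82159163911697043139324/159102169991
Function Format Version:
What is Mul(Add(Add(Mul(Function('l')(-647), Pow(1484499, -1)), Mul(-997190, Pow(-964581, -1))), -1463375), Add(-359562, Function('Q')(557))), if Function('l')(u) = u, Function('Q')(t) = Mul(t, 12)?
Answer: Rational(82159163911697043139324, 159102169991) ≈ 5.1639e+11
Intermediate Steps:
Function('Q')(t) = Mul(12, t)
Mul(Add(Add(Mul(Function('l')(-647), Pow(1484499, -1)), Mul(-997190, Pow(-964581, -1))), -1463375), Add(-359562, Function('Q')(557))) = Mul(Add(Add(Mul(-647, Pow(1484499, -1)), Mul(-997190, Pow(-964581, -1))), -1463375), Add(-359562, Mul(12, 557))) = Mul(Add(Add(Mul(-647, Rational(1, 1484499)), Mul(-997190, Rational(-1, 964581))), -1463375), Add(-359562, 6684)) = Mul(Add(Add(Rational(-647, 1484499), Rational(997190, 964581)), -1463375), -352878) = Mul(Add(Rational(493234491301, 477306509973), -1463375), -352878) = Mul(Rational(-698477920797247574, 477306509973), -352878) = Rational(82159163911697043139324, 159102169991)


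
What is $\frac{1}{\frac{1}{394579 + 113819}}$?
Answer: $508398$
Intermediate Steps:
$\frac{1}{\frac{1}{394579 + 113819}} = \frac{1}{\frac{1}{508398}} = 508398$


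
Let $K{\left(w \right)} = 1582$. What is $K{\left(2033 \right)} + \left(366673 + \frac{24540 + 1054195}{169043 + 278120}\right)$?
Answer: $\frac{164671089300}{447163} \approx 3.6826 \cdot 10^{5}$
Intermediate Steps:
$K{\left(2033 \right)} + \left(366673 + \frac{24540 + 1054195}{169043 + 278120}\right) = 1582 + \left(366673 + \frac{24540 + 1054195}{169043 + 278120}\right) = 1582 + \left(366673 + \frac{1078735}{447163}\right) = 1582 + \frac{163963677434}{447163} = \frac{164671089300}{447163}$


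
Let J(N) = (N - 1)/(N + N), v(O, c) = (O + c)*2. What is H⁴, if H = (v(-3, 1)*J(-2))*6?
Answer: 104976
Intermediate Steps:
v(O, c) = 2*O + 2*c
J(N) = (-1 + N)/(2*N) (J(N) = (-1 + N)/((2*N)) = (-1 + N)*(1/(2*N)) = (-1 + N)/(2*N))
H = -18 (H = ((2*(-3) + 2*1)*((½)*(-1 - 2)/(-2)))*6 = ((-6 + 2)*((½)*(-½)*(-3)))*6 = -4*¾*6 = -3*6 = -18)
H⁴ = (-18)⁴ = 104976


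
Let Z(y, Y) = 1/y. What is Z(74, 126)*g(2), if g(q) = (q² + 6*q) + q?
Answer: 9/37 ≈ 0.24324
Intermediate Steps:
g(q) = q² + 7*q
Z(74, 126)*g(2) = (2*(7 + 2))/74 = (2*9)/74 = (1/74)*18 = 9/37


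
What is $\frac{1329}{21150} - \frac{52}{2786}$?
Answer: $\frac{433799}{9820650} \approx 0.044172$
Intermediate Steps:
$\frac{1329}{21150} - \frac{52}{2786} = 1329 \cdot \frac{1}{21150} - \frac{26}{1393} = \frac{443}{7050} - \frac{26}{1393} = \frac{433799}{9820650}$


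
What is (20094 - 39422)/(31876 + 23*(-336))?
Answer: -4832/6037 ≈ -0.80040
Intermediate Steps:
(20094 - 39422)/(31876 + 23*(-336)) = -19328/(31876 - 7728) = -19328/24148 = -19328*1/24148 = -4832/6037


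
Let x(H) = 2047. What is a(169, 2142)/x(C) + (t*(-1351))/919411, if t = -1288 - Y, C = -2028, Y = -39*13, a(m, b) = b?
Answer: 4129231519/1882034317 ≈ 2.1940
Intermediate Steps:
Y = -507
t = -781 (t = -1288 - 1*(-507) = -1288 + 507 = -781)
a(169, 2142)/x(C) + (t*(-1351))/919411 = 2142/2047 - 781*(-1351)/919411 = 2142*(1/2047) + 1055131*(1/919411) = 2142/2047 + 1055131/919411 = 4129231519/1882034317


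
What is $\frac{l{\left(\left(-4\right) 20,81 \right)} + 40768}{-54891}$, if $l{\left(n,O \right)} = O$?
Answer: $- \frac{40849}{54891} \approx -0.74418$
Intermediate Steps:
$\frac{l{\left(\left(-4\right) 20,81 \right)} + 40768}{-54891} = \frac{81 + 40768}{-54891} = 40849 \left(- \frac{1}{54891}\right) = - \frac{40849}{54891}$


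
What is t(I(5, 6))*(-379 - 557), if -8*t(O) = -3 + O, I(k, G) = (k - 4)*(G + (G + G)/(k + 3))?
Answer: 1053/2 ≈ 526.50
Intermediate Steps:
I(k, G) = (-4 + k)*(G + 2*G/(3 + k)) (I(k, G) = (-4 + k)*(G + (2*G)/(3 + k)) = (-4 + k)*(G + 2*G/(3 + k)))
t(O) = 3/8 - O/8 (t(O) = -(-3 + O)/8 = 3/8 - O/8)
t(I(5, 6))*(-379 - 557) = (3/8 - 3*(-20 + 5 + 5²)/(4*(3 + 5)))*(-379 - 557) = (3/8 - 3*(-20 + 5 + 25)/(4*8))*(-936) = (3/8 - 3*10/(4*8))*(-936) = (3/8 - ⅛*15/2)*(-936) = (3/8 - 15/16)*(-936) = -9/16*(-936) = 1053/2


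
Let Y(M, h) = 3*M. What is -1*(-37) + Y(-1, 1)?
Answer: 34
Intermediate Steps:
-1*(-37) + Y(-1, 1) = -1*(-37) + 3*(-1) = 37 - 3 = 34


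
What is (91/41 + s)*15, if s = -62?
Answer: -36765/41 ≈ -896.71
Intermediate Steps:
(91/41 + s)*15 = (91/41 - 62)*15 = -2451/41*15 = -36765/41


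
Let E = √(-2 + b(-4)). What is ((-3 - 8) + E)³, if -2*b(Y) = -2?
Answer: -1298 + 362*I ≈ -1298.0 + 362.0*I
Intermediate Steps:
b(Y) = 1 (b(Y) = -½*(-2) = 1)
E = I (E = √(-2 + 1) = √(-1) = I ≈ 1.0*I)
((-3 - 8) + E)³ = ((-3 - 8) + I)³ = (-11 + I)³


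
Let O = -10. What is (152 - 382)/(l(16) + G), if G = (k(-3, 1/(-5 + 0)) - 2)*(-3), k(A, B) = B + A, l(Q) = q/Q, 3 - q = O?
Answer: -18400/1313 ≈ -14.014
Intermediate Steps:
q = 13 (q = 3 - 1*(-10) = 3 + 10 = 13)
l(Q) = 13/Q
k(A, B) = A + B
G = 78/5 (G = ((-3 + 1/(-5 + 0)) - 2)*(-3) = ((-3 + 1/(-5)) - 2)*(-3) = ((-3 - 1/5) - 2)*(-3) = (-16/5 - 2)*(-3) = -26/5*(-3) = 78/5 ≈ 15.600)
(152 - 382)/(l(16) + G) = (152 - 382)/(13/16 + 78/5) = -230/(13*(1/16) + 78/5) = -230/(13/16 + 78/5) = -230/1313/80 = -230*80/1313 = -18400/1313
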